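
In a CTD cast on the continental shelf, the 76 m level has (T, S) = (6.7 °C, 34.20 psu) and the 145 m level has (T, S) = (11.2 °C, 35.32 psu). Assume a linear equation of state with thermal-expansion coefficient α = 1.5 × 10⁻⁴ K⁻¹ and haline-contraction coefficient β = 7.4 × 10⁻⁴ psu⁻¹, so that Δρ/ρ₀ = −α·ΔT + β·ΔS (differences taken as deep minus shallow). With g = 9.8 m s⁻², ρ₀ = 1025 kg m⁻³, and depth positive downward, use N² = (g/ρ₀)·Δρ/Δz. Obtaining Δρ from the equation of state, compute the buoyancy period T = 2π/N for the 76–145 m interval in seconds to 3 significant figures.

ΔT = +4.5 K, ΔS = +1.12 psu (deep − shallow).
Δρ/ρ₀ = −αΔT + βΔS = -6.75 × 10⁻⁴ + 8.288 × 10⁻⁴ = 1.538 × 10⁻⁴, so Δρ ≈ 0.1576 kg m⁻³.
N² = (g/ρ₀)·Δρ/Δz = g·(Δρ/ρ₀)/Δz = 9.8 × 1.538 × 10⁻⁴ / 69 = 2.1844 × 10⁻⁵ s⁻².
N = √(2.1844 × 10⁻⁵) = 4.6738 × 10⁻³ rad s⁻¹ → T = 2π/N = 1.3443 × 10³ s ≈ 1.34 × 10³ s.

1.34 × 10³ s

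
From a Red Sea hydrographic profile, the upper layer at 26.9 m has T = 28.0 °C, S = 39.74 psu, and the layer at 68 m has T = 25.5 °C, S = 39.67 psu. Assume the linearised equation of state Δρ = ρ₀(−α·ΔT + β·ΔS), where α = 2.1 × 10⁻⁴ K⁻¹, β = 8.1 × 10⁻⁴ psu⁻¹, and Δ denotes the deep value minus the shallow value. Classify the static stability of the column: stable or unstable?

stable

ΔT = 25.5 − 28.0 = -2.5 K and ΔS = 39.67 − 39.74 = -0.07 psu (deep − shallow).
−αΔT = 5.25 × 10⁻⁴; βΔS = -5.67 × 10⁻⁵; sum Δρ/ρ₀ = 4.683 × 10⁻⁴.
Δρ/ρ₀ > 0, so Δρ > 0: deeper water is denser → statically stable.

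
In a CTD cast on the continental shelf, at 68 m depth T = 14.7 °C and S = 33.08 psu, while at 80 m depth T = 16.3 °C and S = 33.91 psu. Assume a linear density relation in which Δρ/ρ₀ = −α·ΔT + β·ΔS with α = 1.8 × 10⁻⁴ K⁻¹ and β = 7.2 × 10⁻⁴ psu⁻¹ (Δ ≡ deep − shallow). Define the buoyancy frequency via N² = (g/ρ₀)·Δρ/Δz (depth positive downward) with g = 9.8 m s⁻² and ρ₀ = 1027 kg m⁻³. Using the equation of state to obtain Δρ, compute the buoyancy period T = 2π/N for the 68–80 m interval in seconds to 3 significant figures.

395 s

ΔT = +1.6 K, ΔS = +0.83 psu (deep − shallow).
Δρ/ρ₀ = −αΔT + βΔS = -2.88 × 10⁻⁴ + 5.976 × 10⁻⁴ = 3.096 × 10⁻⁴, so Δρ ≈ 0.3180 kg m⁻³.
N² = (g/ρ₀)·Δρ/Δz = g·(Δρ/ρ₀)/Δz = 9.8 × 3.096 × 10⁻⁴ / 12 = 2.5284 × 10⁻⁴ s⁻².
N = √(2.5284 × 10⁻⁴) = 0.015901 rad s⁻¹ → T = 2π/N = 395.14 s ≈ 395 s.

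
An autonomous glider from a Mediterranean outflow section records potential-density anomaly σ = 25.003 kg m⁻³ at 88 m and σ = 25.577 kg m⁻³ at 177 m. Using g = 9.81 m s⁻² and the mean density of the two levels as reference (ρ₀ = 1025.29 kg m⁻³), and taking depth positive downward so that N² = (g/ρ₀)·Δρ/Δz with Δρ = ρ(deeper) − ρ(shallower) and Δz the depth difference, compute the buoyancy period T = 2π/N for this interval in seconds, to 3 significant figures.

Δρ = 1025.577 − 1025.003 = 0.574 kg m⁻³ over Δz = 177 − 88 = 89 m.
N² = (9.81/1025.29) × (0.574/89) = 6.1708 × 10⁻⁵ s⁻².
N = √(6.1708 × 10⁻⁵) = 7.8554 × 10⁻³ rad s⁻¹, so T = 2π/N = 799.86 s ≈ 800 s.
Since Δρ > 0 the layer is stably stratified.

800 s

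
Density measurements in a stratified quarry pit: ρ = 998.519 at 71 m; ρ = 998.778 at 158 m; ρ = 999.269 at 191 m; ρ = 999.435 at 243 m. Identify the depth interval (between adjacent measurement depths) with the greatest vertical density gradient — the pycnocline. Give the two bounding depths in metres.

Compute the density gradient over each adjacent pair:
  71–158 m: Δρ/Δz = 0.259/87 = 3.0 × 10⁻³ kg m⁻⁴
  158–191 m: Δρ/Δz = 0.491/33 = 0.015 kg m⁻⁴
  191–243 m: Δρ/Δz = 0.166/52 = 3.2 × 10⁻³ kg m⁻⁴
The largest gradient is in the 158–191 m interval — the pycnocline.

158–191 m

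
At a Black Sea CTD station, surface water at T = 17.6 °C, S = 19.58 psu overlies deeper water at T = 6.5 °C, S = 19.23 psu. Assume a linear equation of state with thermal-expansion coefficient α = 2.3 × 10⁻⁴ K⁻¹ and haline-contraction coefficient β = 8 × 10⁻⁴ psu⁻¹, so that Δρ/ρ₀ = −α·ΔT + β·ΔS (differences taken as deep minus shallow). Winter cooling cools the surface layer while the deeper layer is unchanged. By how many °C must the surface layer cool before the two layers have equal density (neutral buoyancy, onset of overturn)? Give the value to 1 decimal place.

Neutral buoyancy requires Δρ = 0, i.e. −α(T_deep − T_surf′) + β(S_deep − S_surf) = 0.
T_surf′ = T_deep − (β/α)·ΔS = 6.5 − (8 × 10⁻⁴/2.3 × 10⁻⁴)·(-0.35) = 7.717 °C.
Cooling required: 17.6 − (7.717) = 9.883 °C.

9.9 °C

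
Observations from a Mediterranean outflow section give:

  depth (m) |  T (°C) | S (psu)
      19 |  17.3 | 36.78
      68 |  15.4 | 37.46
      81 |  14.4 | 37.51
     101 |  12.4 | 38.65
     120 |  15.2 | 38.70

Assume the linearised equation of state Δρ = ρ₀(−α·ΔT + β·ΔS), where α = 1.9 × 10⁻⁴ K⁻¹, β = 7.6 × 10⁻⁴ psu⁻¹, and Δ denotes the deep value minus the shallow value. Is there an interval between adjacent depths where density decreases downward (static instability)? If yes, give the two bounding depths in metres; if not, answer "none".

101–120 m

Evaluate Δρ/ρ₀ = −αΔT + βΔS across each adjacent pair:
  19–68 m: −αΔT+βΔS = −(1.9 × 10⁻⁴)(-1.9)+(7.6 × 10⁻⁴)(+0.68) = 8.8 × 10⁻⁴ → stable
  68–81 m: −αΔT+βΔS = −(1.9 × 10⁻⁴)(-1.0)+(7.6 × 10⁻⁴)(+0.05) = 2.3 × 10⁻⁴ → stable
  81–101 m: −αΔT+βΔS = −(1.9 × 10⁻⁴)(-2.0)+(7.6 × 10⁻⁴)(+1.14) = 1.2 × 10⁻³ → stable
  101–120 m: −αΔT+βΔS = −(1.9 × 10⁻⁴)(+2.8)+(7.6 × 10⁻⁴)(+0.05) = -4.9 × 10⁻⁴ → UNSTABLE
The 101–120 m interval has Δρ < 0: lighter water underlies denser water.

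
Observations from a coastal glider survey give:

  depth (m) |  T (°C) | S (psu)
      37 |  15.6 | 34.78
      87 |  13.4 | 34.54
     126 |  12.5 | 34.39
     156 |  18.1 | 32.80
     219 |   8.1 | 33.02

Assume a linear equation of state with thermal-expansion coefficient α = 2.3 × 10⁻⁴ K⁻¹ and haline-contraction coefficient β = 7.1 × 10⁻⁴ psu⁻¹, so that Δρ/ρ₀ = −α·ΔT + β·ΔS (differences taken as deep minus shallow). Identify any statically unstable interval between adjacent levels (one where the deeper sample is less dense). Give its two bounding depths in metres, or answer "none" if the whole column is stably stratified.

126–156 m

Evaluate Δρ/ρ₀ = −αΔT + βΔS across each adjacent pair:
  37–87 m: −αΔT+βΔS = −(2.3 × 10⁻⁴)(-2.2)+(7.1 × 10⁻⁴)(-0.24) = 3.4 × 10⁻⁴ → stable
  87–126 m: −αΔT+βΔS = −(2.3 × 10⁻⁴)(-0.9)+(7.1 × 10⁻⁴)(-0.15) = 1.0 × 10⁻⁴ → stable
  126–156 m: −αΔT+βΔS = −(2.3 × 10⁻⁴)(+5.6)+(7.1 × 10⁻⁴)(-1.59) = -2.4 × 10⁻³ → UNSTABLE
  156–219 m: −αΔT+βΔS = −(2.3 × 10⁻⁴)(-10.0)+(7.1 × 10⁻⁴)(+0.22) = 2.5 × 10⁻³ → stable
The 126–156 m interval has Δρ < 0: lighter water underlies denser water.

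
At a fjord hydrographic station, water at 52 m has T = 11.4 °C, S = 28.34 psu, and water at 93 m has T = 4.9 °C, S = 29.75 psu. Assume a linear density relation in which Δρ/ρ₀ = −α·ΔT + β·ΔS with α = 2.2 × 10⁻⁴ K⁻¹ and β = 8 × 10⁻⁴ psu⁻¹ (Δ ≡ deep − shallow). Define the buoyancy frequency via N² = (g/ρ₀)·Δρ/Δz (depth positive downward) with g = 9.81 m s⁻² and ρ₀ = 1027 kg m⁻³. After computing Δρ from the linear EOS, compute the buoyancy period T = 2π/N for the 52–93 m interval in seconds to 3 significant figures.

254 s

ΔT = -6.5 K, ΔS = +1.41 psu (deep − shallow).
Δρ/ρ₀ = −αΔT + βΔS = 1.43 × 10⁻³ + 1.128 × 10⁻³ = 2.558 × 10⁻³, so Δρ ≈ 2.627 kg m⁻³.
N² = (g/ρ₀)·Δρ/Δz = g·(Δρ/ρ₀)/Δz = 9.81 × 2.558 × 10⁻³ / 41 = 6.1205 × 10⁻⁴ s⁻².
N = √(6.1205 × 10⁻⁴) = 0.024740 rad s⁻¹ → T = 2π/N = 253.97 s ≈ 254 s.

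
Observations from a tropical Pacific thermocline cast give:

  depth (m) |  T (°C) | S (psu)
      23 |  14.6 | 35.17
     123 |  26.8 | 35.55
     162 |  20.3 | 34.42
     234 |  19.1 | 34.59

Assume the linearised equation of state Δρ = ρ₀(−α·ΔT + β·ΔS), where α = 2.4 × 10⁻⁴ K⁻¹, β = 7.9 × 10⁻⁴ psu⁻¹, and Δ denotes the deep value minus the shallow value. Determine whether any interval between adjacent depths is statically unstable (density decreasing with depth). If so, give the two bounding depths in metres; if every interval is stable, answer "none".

23–123 m

Evaluate Δρ/ρ₀ = −αΔT + βΔS across each adjacent pair:
  23–123 m: −αΔT+βΔS = −(2.4 × 10⁻⁴)(+12.2)+(7.9 × 10⁻⁴)(+0.38) = -2.6 × 10⁻³ → UNSTABLE
  123–162 m: −αΔT+βΔS = −(2.4 × 10⁻⁴)(-6.5)+(7.9 × 10⁻⁴)(-1.13) = 6.7 × 10⁻⁴ → stable
  162–234 m: −αΔT+βΔS = −(2.4 × 10⁻⁴)(-1.2)+(7.9 × 10⁻⁴)(+0.17) = 4.2 × 10⁻⁴ → stable
The 23–123 m interval has Δρ < 0: lighter water underlies denser water.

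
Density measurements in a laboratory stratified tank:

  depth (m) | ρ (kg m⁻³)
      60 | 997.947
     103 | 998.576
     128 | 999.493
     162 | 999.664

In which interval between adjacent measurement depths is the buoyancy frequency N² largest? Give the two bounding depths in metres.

Compute the density gradient over each adjacent pair:
  60–103 m: Δρ/Δz = 0.629/43 = 0.015 kg m⁻⁴
  103–128 m: Δρ/Δz = 0.917/25 = 0.037 kg m⁻⁴
  128–162 m: Δρ/Δz = 0.171/34 = 5.0 × 10⁻³ kg m⁻⁴
The largest gradient is in the 103–128 m interval — the pycnocline.

103–128 m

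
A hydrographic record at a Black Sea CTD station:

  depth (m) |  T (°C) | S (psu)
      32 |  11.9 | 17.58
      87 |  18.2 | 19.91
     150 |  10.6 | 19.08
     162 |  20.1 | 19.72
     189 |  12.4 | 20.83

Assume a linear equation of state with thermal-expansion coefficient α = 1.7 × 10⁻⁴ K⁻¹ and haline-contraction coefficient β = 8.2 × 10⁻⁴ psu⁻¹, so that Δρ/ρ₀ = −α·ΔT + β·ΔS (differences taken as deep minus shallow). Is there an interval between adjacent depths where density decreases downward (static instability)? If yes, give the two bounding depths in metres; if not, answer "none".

150–162 m

Evaluate Δρ/ρ₀ = −αΔT + βΔS across each adjacent pair:
  32–87 m: −αΔT+βΔS = −(1.7 × 10⁻⁴)(+6.3)+(8.2 × 10⁻⁴)(+2.33) = 8.4 × 10⁻⁴ → stable
  87–150 m: −αΔT+βΔS = −(1.7 × 10⁻⁴)(-7.6)+(8.2 × 10⁻⁴)(-0.83) = 6.1 × 10⁻⁴ → stable
  150–162 m: −αΔT+βΔS = −(1.7 × 10⁻⁴)(+9.5)+(8.2 × 10⁻⁴)(+0.64) = -1.1 × 10⁻³ → UNSTABLE
  162–189 m: −αΔT+βΔS = −(1.7 × 10⁻⁴)(-7.7)+(8.2 × 10⁻⁴)(+1.11) = 2.2 × 10⁻³ → stable
The 150–162 m interval has Δρ < 0: lighter water underlies denser water.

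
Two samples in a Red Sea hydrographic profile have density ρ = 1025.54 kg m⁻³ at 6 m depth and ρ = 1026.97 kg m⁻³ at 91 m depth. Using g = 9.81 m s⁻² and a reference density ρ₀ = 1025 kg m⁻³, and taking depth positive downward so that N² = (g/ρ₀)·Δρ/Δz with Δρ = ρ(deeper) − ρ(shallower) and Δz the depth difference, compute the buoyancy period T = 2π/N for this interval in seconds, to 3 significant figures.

Δρ = 1026.97 − 1025.54 = 1.43 kg m⁻³ over Δz = 91 − 6 = 85 m.
N² = (9.81/1025) × (1.43/85) = 1.6101 × 10⁻⁴ s⁻².
N = √(1.6101 × 10⁻⁴) = 0.012689 rad s⁻¹, so T = 2π/N = 495.17 s ≈ 495 s.

495 s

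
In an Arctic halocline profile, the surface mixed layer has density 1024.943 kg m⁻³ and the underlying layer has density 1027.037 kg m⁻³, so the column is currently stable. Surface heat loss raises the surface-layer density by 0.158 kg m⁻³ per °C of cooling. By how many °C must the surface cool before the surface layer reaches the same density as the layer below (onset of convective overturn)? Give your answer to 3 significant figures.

13.3 °C

Density deficit of the surface layer: 1027.037 − 1024.943 = 2.094 kg m⁻³.
Required change = 2.094 / 0.158 = 13.3 °C.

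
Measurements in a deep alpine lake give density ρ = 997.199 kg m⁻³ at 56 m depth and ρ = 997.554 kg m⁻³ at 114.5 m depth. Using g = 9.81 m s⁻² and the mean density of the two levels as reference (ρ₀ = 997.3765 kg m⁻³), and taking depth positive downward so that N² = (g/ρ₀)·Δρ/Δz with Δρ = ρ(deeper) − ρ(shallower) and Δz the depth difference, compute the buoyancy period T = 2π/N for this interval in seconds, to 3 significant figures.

Δρ = 997.554 − 997.199 = 0.355 kg m⁻³ over Δz = 114.5 − 56 = 58.5 m.
N² = (9.81/997.3765) × (0.355/58.5) = 5.9687 × 10⁻⁵ s⁻².
N = √(5.9687 × 10⁻⁵) = 7.7257 × 10⁻³ rad s⁻¹, so T = 2π/N = 813.28 s ≈ 813 s.
N² > 0, so the interval is statically stable.

813 s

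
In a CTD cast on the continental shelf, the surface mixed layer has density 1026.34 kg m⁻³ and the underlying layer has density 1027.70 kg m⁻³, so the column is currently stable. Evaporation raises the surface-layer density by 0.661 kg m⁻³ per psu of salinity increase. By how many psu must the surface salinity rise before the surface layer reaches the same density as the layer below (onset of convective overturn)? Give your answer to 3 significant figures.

Density deficit of the surface layer: 1027.70 − 1026.34 = 1.36 kg m⁻³.
Required change = 1.36 / 0.661 = 2.06 psu.

2.06 psu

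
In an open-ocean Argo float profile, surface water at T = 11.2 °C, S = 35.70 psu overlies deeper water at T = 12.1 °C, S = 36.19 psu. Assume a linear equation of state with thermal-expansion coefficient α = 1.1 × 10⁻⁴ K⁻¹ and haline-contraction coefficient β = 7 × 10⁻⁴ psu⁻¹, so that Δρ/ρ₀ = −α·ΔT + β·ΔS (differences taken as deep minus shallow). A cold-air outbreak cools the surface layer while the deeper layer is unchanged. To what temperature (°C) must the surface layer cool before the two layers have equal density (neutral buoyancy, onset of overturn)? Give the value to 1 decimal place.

9.0 °C

Neutral buoyancy requires Δρ = 0, i.e. −α(T_deep − T_surf′) + β(S_deep − S_surf) = 0.
T_surf′ = T_deep − (β/α)·ΔS = 12.1 − (7 × 10⁻⁴/1.1 × 10⁻⁴)·(+0.49) = 8.982 °C.
Cooling required: 11.2 − (8.982) = 2.218 °C.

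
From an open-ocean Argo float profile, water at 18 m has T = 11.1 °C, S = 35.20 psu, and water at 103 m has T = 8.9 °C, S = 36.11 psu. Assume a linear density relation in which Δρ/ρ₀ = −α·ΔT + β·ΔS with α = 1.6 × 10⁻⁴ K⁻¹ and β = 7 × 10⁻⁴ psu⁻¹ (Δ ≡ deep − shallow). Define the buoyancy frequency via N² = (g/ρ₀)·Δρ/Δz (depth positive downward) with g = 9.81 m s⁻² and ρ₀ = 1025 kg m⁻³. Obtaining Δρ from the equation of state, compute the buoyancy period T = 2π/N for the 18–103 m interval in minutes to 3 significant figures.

9.80 min

ΔT = -2.2 K, ΔS = +0.91 psu (deep − shallow).
Δρ/ρ₀ = −αΔT + βΔS = 3.52 × 10⁻⁴ + 6.37 × 10⁻⁴ = 9.89 × 10⁻⁴, so Δρ ≈ 1.014 kg m⁻³.
N² = (g/ρ₀)·Δρ/Δz = g·(Δρ/ρ₀)/Δz = 9.81 × 9.89 × 10⁻⁴ / 85 = 1.1414 × 10⁻⁴ s⁻².
N = √(1.1414 × 10⁻⁴) = 0.010684 rad s⁻¹ → T = 2π/N = 588.09 s = 9.8015 min ≈ 9.80 min.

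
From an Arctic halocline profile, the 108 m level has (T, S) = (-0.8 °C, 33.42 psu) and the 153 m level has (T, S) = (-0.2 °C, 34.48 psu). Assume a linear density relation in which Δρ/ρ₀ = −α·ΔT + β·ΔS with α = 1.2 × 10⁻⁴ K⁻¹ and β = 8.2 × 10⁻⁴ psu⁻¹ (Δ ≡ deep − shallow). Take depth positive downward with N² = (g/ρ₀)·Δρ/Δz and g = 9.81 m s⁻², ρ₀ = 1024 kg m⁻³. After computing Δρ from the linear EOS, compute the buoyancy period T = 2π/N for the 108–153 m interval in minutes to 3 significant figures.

7.94 min

ΔT = +0.6 K, ΔS = +1.06 psu (deep − shallow).
Δρ/ρ₀ = −αΔT + βΔS = -7.20 × 10⁻⁵ + 8.692 × 10⁻⁴ = 7.972 × 10⁻⁴, so Δρ ≈ 0.8163 kg m⁻³.
N² = (g/ρ₀)·Δρ/Δz = g·(Δρ/ρ₀)/Δz = 9.81 × 7.972 × 10⁻⁴ / 45 = 1.7379 × 10⁻⁴ s⁻².
N = √(1.7379 × 10⁻⁴) = 0.013183 rad s⁻¹ → T = 2π/N = 476.61 s = 7.9435 min ≈ 7.94 min.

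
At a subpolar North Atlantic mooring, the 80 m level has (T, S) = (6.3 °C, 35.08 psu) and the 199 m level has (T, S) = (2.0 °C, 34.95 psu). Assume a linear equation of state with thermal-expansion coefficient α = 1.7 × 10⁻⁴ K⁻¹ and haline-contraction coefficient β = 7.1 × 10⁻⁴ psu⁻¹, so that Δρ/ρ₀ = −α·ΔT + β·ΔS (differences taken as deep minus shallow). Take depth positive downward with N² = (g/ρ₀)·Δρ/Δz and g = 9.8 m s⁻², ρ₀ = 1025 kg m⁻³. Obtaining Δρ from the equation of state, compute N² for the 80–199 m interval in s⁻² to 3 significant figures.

ΔT = -4.3 K, ΔS = -0.13 psu (deep − shallow).
Δρ/ρ₀ = −αΔT + βΔS = 7.31 × 10⁻⁴ − 9.23 × 10⁻⁵ = 6.387 × 10⁻⁴, so Δρ ≈ 0.6547 kg m⁻³.
N² = (g/ρ₀)·Δρ/Δz = g·(Δρ/ρ₀)/Δz = 9.8 × 6.387 × 10⁻⁴ / 119 = 5.2599 × 10⁻⁵ s⁻² ≈ 5.26 × 10⁻⁵ s⁻².

5.26 × 10⁻⁵ s⁻²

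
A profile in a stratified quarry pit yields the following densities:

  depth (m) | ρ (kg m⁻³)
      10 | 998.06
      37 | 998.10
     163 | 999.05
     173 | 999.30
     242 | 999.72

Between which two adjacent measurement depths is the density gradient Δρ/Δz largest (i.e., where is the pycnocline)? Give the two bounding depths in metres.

Compute the density gradient over each adjacent pair:
  10–37 m: Δρ/Δz = 0.04/27 = 1.5 × 10⁻³ kg m⁻⁴
  37–163 m: Δρ/Δz = 0.95/126 = 7.5 × 10⁻³ kg m⁻⁴
  163–173 m: Δρ/Δz = 0.25/10 = 0.025 kg m⁻⁴
  173–242 m: Δρ/Δz = 0.42/69 = 6.1 × 10⁻³ kg m⁻⁴
The largest gradient is in the 163–173 m interval — the pycnocline.

163–173 m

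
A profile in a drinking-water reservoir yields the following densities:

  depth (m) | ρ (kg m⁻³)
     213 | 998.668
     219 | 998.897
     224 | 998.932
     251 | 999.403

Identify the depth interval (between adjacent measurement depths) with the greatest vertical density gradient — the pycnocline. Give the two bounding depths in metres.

213–219 m

Compute the density gradient over each adjacent pair:
  213–219 m: Δρ/Δz = 0.229/6 = 0.038 kg m⁻⁴
  219–224 m: Δρ/Δz = 0.035/5 = 7.0 × 10⁻³ kg m⁻⁴
  224–251 m: Δρ/Δz = 0.471/27 = 0.017 kg m⁻⁴
The largest gradient is in the 213–219 m interval — the pycnocline.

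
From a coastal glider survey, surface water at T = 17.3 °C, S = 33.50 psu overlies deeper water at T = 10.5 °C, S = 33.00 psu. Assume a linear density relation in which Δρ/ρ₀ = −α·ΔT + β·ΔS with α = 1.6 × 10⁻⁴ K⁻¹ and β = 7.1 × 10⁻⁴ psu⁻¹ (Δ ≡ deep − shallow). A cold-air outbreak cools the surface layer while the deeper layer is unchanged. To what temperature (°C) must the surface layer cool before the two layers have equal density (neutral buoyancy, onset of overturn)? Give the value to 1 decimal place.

Neutral buoyancy requires Δρ = 0, i.e. −α(T_deep − T_surf′) + β(S_deep − S_surf) = 0.
T_surf′ = T_deep − (β/α)·ΔS = 10.5 − (7.1 × 10⁻⁴/1.6 × 10⁻⁴)·(-0.50) = 12.719 °C.
Cooling required: 17.3 − (12.719) = 4.581 °C.

12.7 °C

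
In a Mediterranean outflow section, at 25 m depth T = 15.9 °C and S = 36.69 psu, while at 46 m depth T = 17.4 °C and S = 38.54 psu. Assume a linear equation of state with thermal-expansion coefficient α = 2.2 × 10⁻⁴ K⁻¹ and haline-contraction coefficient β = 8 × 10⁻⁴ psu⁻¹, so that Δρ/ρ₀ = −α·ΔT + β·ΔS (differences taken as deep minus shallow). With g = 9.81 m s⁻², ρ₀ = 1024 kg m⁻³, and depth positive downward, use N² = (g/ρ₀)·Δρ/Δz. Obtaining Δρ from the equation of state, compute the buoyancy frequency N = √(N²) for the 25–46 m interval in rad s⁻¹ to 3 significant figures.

0.0232 rad s⁻¹

ΔT = +1.5 K, ΔS = +1.85 psu (deep − shallow).
Δρ/ρ₀ = −αΔT + βΔS = -3.30 × 10⁻⁴ + 1.48 × 10⁻³ = 1.15 × 10⁻³, so Δρ ≈ 1.178 kg m⁻³.
N² = (g/ρ₀)·Δρ/Δz = g·(Δρ/ρ₀)/Δz = 9.81 × 1.15 × 10⁻³ / 21 = 5.3721 × 10⁻⁴ s⁻².
N = √(5.3721 × 10⁻⁴) = 0.023178 rad s⁻¹ ≈ 0.0232 rad s⁻¹.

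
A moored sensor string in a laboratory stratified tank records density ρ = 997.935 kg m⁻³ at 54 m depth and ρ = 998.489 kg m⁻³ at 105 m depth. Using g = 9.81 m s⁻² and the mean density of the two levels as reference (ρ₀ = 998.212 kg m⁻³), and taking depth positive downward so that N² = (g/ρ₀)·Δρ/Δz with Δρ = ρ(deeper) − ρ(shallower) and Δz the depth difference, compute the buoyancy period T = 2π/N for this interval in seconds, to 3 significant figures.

608 s

Δρ = 998.489 − 997.935 = 0.554 kg m⁻³ over Δz = 105 − 54 = 51 m.
N² = (9.81/998.212) × (0.554/51) = 1.0675 × 10⁻⁴ s⁻².
N = √(1.0675 × 10⁻⁴) = 0.010332 rad s⁻¹, so T = 2π/N = 608.13 s ≈ 608 s.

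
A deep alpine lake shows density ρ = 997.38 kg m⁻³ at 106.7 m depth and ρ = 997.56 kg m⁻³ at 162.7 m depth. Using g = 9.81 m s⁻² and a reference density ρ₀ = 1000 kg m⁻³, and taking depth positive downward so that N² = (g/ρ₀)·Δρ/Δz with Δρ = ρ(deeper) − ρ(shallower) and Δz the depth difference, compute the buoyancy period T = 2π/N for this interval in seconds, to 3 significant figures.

Δρ = 997.56 − 997.38 = 0.18 kg m⁻³ over Δz = 162.7 − 106.7 = 56 m.
N² = (9.81/1000) × (0.18/56) = 3.1532 × 10⁻⁵ s⁻².
N = √(3.1532 × 10⁻⁵) = 5.6153 × 10⁻³ rad s⁻¹, so T = 2π/N = 1.1189 × 10³ s ≈ 1.12 × 10³ s.
A positive N² confirms static stability across the interval.

1.12 × 10³ s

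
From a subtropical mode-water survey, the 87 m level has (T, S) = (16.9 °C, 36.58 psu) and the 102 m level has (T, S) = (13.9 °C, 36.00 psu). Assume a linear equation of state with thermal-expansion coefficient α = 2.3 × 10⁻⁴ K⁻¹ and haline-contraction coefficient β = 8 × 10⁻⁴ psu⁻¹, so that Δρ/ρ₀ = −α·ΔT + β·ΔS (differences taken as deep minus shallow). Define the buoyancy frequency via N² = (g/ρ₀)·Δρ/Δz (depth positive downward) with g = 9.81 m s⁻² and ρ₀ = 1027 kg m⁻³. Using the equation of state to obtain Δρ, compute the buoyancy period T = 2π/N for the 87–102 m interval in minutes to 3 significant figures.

8.61 min

ΔT = -3.0 K, ΔS = -0.58 psu (deep − shallow).
Δρ/ρ₀ = −αΔT + βΔS = 6.90 × 10⁻⁴ − 4.64 × 10⁻⁴ = 2.26 × 10⁻⁴, so Δρ ≈ 0.2321 kg m⁻³.
N² = (g/ρ₀)·Δρ/Δz = g·(Δρ/ρ₀)/Δz = 9.81 × 2.26 × 10⁻⁴ / 15 = 1.4780 × 10⁻⁴ s⁻².
N = √(1.4780 × 10⁻⁴) = 0.012157 rad s⁻¹ → T = 2π/N = 516.84 s = 8.6140 min ≈ 8.61 min.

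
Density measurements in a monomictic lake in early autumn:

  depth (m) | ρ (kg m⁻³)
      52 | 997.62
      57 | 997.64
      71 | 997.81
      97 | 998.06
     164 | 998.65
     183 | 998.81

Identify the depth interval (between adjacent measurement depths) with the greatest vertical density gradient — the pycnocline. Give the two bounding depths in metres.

Compute the density gradient over each adjacent pair:
  52–57 m: Δρ/Δz = 0.02/5 = 4.0 × 10⁻³ kg m⁻⁴
  57–71 m: Δρ/Δz = 0.17/14 = 0.012 kg m⁻⁴
  71–97 m: Δρ/Δz = 0.25/26 = 9.6 × 10⁻³ kg m⁻⁴
  97–164 m: Δρ/Δz = 0.59/67 = 8.8 × 10⁻³ kg m⁻⁴
  164–183 m: Δρ/Δz = 0.16/19 = 8.4 × 10⁻³ kg m⁻⁴
The largest gradient is in the 57–71 m interval — the pycnocline.

57–71 m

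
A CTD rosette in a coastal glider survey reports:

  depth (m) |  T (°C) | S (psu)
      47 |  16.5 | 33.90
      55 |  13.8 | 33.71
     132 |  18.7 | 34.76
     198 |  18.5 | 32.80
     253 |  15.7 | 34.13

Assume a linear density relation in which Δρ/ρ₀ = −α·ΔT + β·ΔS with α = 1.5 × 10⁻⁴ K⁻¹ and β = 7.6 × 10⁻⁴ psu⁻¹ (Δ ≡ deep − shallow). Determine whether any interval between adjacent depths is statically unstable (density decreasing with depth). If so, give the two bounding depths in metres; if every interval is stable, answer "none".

132–198 m

Evaluate Δρ/ρ₀ = −αΔT + βΔS across each adjacent pair:
  47–55 m: −αΔT+βΔS = −(1.5 × 10⁻⁴)(-2.7)+(7.6 × 10⁻⁴)(-0.19) = 2.6 × 10⁻⁴ → stable
  55–132 m: −αΔT+βΔS = −(1.5 × 10⁻⁴)(+4.9)+(7.6 × 10⁻⁴)(+1.05) = 6.3 × 10⁻⁵ → stable
  132–198 m: −αΔT+βΔS = −(1.5 × 10⁻⁴)(-0.2)+(7.6 × 10⁻⁴)(-1.96) = -1.5 × 10⁻³ → UNSTABLE
  198–253 m: −αΔT+βΔS = −(1.5 × 10⁻⁴)(-2.8)+(7.6 × 10⁻⁴)(+1.33) = 1.4 × 10⁻³ → stable
The 132–198 m interval has Δρ < 0: lighter water underlies denser water.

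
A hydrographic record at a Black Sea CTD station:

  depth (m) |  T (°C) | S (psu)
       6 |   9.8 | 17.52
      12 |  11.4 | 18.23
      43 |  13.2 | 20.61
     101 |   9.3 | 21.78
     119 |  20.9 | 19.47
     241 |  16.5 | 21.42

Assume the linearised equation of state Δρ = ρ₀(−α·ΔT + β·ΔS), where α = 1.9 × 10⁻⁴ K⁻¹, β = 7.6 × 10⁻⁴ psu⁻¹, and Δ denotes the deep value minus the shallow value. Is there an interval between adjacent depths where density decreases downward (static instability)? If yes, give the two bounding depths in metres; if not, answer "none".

Evaluate Δρ/ρ₀ = −αΔT + βΔS across each adjacent pair:
  6–12 m: −αΔT+βΔS = −(1.9 × 10⁻⁴)(+1.6)+(7.6 × 10⁻⁴)(+0.71) = 2.4 × 10⁻⁴ → stable
  12–43 m: −αΔT+βΔS = −(1.9 × 10⁻⁴)(+1.8)+(7.6 × 10⁻⁴)(+2.38) = 1.5 × 10⁻³ → stable
  43–101 m: −αΔT+βΔS = −(1.9 × 10⁻⁴)(-3.9)+(7.6 × 10⁻⁴)(+1.17) = 1.6 × 10⁻³ → stable
  101–119 m: −αΔT+βΔS = −(1.9 × 10⁻⁴)(+11.6)+(7.6 × 10⁻⁴)(-2.31) = -4.0 × 10⁻³ → UNSTABLE
  119–241 m: −αΔT+βΔS = −(1.9 × 10⁻⁴)(-4.4)+(7.6 × 10⁻⁴)(+1.95) = 2.3 × 10⁻³ → stable
The 101–119 m interval has Δρ < 0: lighter water underlies denser water.

101–119 m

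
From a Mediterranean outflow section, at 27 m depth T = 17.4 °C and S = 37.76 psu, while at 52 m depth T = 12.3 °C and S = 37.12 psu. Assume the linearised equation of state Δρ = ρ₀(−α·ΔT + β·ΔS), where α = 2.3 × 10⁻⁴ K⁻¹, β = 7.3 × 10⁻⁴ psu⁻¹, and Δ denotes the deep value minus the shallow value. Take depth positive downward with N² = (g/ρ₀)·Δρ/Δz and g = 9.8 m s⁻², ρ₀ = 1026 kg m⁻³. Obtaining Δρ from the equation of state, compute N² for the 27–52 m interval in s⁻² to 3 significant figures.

ΔT = -5.1 K, ΔS = -0.64 psu (deep − shallow).
Δρ/ρ₀ = −αΔT + βΔS = 1.173 × 10⁻³ − 4.672 × 10⁻⁴ = 7.058 × 10⁻⁴, so Δρ ≈ 0.7242 kg m⁻³.
N² = (g/ρ₀)·Δρ/Δz = g·(Δρ/ρ₀)/Δz = 9.8 × 7.058 × 10⁻⁴ / 25 = 2.7667 × 10⁻⁴ s⁻² ≈ 2.77 × 10⁻⁴ s⁻².

2.77 × 10⁻⁴ s⁻²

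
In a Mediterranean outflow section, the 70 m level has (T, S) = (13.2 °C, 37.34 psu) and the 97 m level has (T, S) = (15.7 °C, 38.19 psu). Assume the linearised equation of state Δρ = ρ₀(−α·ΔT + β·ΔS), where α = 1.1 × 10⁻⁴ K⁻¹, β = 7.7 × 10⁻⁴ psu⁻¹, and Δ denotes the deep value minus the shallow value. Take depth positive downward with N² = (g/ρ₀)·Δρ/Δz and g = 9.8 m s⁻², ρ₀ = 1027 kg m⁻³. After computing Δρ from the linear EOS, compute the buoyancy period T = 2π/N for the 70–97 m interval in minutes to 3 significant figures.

8.92 min

ΔT = +2.5 K, ΔS = +0.85 psu (deep − shallow).
Δρ/ρ₀ = −αΔT + βΔS = -2.75 × 10⁻⁴ + 6.545 × 10⁻⁴ = 3.795 × 10⁻⁴, so Δρ ≈ 0.3897 kg m⁻³.
N² = (g/ρ₀)·Δρ/Δz = g·(Δρ/ρ₀)/Δz = 9.8 × 3.795 × 10⁻⁴ / 27 = 1.3774 × 10⁻⁴ s⁻².
N = √(1.3774 × 10⁻⁴) = 0.011736 rad s⁻¹ → T = 2π/N = 535.38 s = 8.9230 min ≈ 8.92 min.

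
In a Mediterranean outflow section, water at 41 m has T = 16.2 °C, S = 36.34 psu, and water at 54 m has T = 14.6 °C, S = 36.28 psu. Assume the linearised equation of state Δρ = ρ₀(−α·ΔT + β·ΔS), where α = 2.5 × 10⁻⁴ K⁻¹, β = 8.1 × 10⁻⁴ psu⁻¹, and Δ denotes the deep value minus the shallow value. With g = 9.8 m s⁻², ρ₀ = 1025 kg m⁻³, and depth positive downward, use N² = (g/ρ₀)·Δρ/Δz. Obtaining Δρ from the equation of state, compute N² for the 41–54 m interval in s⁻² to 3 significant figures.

2.65 × 10⁻⁴ s⁻²

ΔT = -1.6 K, ΔS = -0.06 psu (deep − shallow).
Δρ/ρ₀ = −αΔT + βΔS = 4.00 × 10⁻⁴ − 4.86 × 10⁻⁵ = 3.514 × 10⁻⁴, so Δρ ≈ 0.3602 kg m⁻³.
N² = (g/ρ₀)·Δρ/Δz = g·(Δρ/ρ₀)/Δz = 9.8 × 3.514 × 10⁻⁴ / 13 = 2.6490 × 10⁻⁴ s⁻² ≈ 2.65 × 10⁻⁴ s⁻².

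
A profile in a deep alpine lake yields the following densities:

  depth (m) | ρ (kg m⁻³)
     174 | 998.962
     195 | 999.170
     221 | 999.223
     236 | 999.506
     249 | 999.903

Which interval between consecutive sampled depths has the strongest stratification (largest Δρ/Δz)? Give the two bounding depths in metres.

236–249 m

Compute the density gradient over each adjacent pair:
  174–195 m: Δρ/Δz = 0.208/21 = 9.9 × 10⁻³ kg m⁻⁴
  195–221 m: Δρ/Δz = 0.053/26 = 2.0 × 10⁻³ kg m⁻⁴
  221–236 m: Δρ/Δz = 0.283/15 = 0.019 kg m⁻⁴
  236–249 m: Δρ/Δz = 0.397/13 = 0.031 kg m⁻⁴
The largest gradient is in the 236–249 m interval — the pycnocline.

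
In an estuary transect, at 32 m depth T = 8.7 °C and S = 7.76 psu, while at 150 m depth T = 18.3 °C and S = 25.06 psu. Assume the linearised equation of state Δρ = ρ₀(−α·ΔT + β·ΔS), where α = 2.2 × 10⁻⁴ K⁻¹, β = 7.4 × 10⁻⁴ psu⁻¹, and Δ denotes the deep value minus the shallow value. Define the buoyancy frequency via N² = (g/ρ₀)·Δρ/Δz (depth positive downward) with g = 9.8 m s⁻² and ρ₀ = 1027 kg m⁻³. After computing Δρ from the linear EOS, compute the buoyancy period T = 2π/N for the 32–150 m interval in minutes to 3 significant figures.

ΔT = +9.6 K, ΔS = +17.30 psu (deep − shallow).
Δρ/ρ₀ = −αΔT + βΔS = -2.112 × 10⁻³ + 0.012802 = 0.01069, so Δρ ≈ 10.98 kg m⁻³.
N² = (g/ρ₀)·Δρ/Δz = g·(Δρ/ρ₀)/Δz = 9.8 × 0.01069 / 118 = 8.8781 × 10⁻⁴ s⁻².
N = √(8.8781 × 10⁻⁴) = 0.029796 rad s⁻¹ → T = 2π/N = 210.87 s = 3.5145 min ≈ 3.51 min.

3.51 min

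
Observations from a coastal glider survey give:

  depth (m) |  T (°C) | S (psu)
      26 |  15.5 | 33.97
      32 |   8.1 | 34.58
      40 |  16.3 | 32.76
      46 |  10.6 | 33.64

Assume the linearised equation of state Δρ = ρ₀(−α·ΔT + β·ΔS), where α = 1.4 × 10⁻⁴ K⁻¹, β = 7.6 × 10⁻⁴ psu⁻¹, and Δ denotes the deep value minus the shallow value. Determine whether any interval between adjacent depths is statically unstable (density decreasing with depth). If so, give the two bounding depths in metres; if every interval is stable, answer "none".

Evaluate Δρ/ρ₀ = −αΔT + βΔS across each adjacent pair:
  26–32 m: −αΔT+βΔS = −(1.4 × 10⁻⁴)(-7.4)+(7.6 × 10⁻⁴)(+0.61) = 1.5 × 10⁻³ → stable
  32–40 m: −αΔT+βΔS = −(1.4 × 10⁻⁴)(+8.2)+(7.6 × 10⁻⁴)(-1.82) = -2.5 × 10⁻³ → UNSTABLE
  40–46 m: −αΔT+βΔS = −(1.4 × 10⁻⁴)(-5.7)+(7.6 × 10⁻⁴)(+0.88) = 1.5 × 10⁻³ → stable
The 32–40 m interval has Δρ < 0: lighter water underlies denser water.

32–40 m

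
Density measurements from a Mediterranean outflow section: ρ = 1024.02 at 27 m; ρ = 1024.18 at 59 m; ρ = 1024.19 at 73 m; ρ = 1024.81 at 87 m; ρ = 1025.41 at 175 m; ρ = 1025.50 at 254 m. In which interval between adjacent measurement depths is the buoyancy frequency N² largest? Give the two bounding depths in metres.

73–87 m

Compute the density gradient over each adjacent pair:
  27–59 m: Δρ/Δz = 0.16/32 = 5.0 × 10⁻³ kg m⁻⁴
  59–73 m: Δρ/Δz = 0.01/14 = 7.1 × 10⁻⁴ kg m⁻⁴
  73–87 m: Δρ/Δz = 0.62/14 = 0.044 kg m⁻⁴
  87–175 m: Δρ/Δz = 0.60/88 = 6.8 × 10⁻³ kg m⁻⁴
  175–254 m: Δρ/Δz = 0.09/79 = 1.1 × 10⁻³ kg m⁻⁴
The largest gradient is in the 73–87 m interval — the pycnocline.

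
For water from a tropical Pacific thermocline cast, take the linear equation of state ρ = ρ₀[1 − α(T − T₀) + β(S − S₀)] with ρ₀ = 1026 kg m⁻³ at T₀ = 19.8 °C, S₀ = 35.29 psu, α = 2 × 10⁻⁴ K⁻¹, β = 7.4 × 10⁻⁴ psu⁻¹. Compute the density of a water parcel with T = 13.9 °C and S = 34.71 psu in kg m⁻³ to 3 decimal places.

1026.770 kg m⁻³

T − T₀ = -5.9 K, S − S₀ = -0.58 psu.
Bracket = 1 − α·(-5.9) + β·(-0.58) = 1 + (7.508 × 10⁻⁴) = 1.0007508.
ρ = 1026 × 1.0007508 = 1026.770 kg m⁻³.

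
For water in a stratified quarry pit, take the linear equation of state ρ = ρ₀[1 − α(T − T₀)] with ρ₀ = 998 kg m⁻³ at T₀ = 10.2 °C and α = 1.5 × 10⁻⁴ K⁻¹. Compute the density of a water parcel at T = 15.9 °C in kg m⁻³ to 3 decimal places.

997.147 kg m⁻³

T − T₀ = +5.7 K.
Bracket = 1 − α·(+5.7) = 1 + (-8.55 × 10⁻⁴) = 0.9991450.
ρ = 998 × 0.9991450 = 997.147 kg m⁻³.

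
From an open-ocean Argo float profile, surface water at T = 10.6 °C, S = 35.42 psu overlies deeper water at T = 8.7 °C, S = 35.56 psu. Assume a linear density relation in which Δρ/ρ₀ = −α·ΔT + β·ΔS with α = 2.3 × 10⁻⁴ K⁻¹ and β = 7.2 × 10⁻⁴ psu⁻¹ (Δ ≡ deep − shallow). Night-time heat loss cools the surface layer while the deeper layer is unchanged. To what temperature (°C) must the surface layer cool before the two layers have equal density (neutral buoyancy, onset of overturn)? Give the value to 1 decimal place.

Neutral buoyancy requires Δρ = 0, i.e. −α(T_deep − T_surf′) + β(S_deep − S_surf) = 0.
T_surf′ = T_deep − (β/α)·ΔS = 8.7 − (7.2 × 10⁻⁴/2.3 × 10⁻⁴)·(+0.14) = 8.262 °C.
Cooling required: 10.6 − (8.262) = 2.338 °C.

8.3 °C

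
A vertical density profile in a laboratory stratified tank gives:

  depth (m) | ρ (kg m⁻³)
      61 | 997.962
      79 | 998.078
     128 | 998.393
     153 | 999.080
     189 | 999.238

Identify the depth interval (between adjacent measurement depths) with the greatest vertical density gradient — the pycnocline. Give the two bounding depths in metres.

128–153 m

Compute the density gradient over each adjacent pair:
  61–79 m: Δρ/Δz = 0.116/18 = 6.4 × 10⁻³ kg m⁻⁴
  79–128 m: Δρ/Δz = 0.315/49 = 6.4 × 10⁻³ kg m⁻⁴
  128–153 m: Δρ/Δz = 0.687/25 = 0.027 kg m⁻⁴
  153–189 m: Δρ/Δz = 0.158/36 = 4.4 × 10⁻³ kg m⁻⁴
The largest gradient is in the 128–153 m interval — the pycnocline.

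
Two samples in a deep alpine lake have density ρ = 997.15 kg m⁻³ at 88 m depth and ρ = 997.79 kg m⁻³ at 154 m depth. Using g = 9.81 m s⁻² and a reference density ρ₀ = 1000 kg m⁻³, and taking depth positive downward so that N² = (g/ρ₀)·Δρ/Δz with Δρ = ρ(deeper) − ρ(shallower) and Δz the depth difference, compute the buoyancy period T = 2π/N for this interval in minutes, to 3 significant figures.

Δρ = 997.79 − 997.15 = 0.64 kg m⁻³ over Δz = 154 − 88 = 66 m.
N² = (9.81/1000) × (0.64/66) = 9.5127 × 10⁻⁵ s⁻².
N = √(9.5127 × 10⁻⁵) = 9.7533 × 10⁻³ rad s⁻¹, so T = 2π/N = 644.21 s = 10.737 min ≈ 10.7 min.

10.7 min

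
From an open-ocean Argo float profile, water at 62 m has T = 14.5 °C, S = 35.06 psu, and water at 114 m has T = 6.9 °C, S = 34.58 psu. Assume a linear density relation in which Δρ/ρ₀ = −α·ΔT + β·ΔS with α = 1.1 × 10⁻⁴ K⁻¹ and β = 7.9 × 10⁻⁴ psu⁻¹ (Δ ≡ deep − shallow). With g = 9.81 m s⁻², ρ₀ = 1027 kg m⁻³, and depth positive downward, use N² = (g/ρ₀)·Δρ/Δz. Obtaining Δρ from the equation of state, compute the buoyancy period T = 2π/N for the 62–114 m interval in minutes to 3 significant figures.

11.3 min

ΔT = -7.6 K, ΔS = -0.48 psu (deep − shallow).
Δρ/ρ₀ = −αΔT + βΔS = 8.36 × 10⁻⁴ − 3.792 × 10⁻⁴ = 4.568 × 10⁻⁴, so Δρ ≈ 0.4691 kg m⁻³.
N² = (g/ρ₀)·Δρ/Δz = g·(Δρ/ρ₀)/Δz = 9.81 × 4.568 × 10⁻⁴ / 52 = 8.6177 × 10⁻⁵ s⁻².
N = √(8.6177 × 10⁻⁵) = 9.2832 × 10⁻³ rad s⁻¹ → T = 2π/N = 676.83 s = 11.280 min ≈ 11.3 min.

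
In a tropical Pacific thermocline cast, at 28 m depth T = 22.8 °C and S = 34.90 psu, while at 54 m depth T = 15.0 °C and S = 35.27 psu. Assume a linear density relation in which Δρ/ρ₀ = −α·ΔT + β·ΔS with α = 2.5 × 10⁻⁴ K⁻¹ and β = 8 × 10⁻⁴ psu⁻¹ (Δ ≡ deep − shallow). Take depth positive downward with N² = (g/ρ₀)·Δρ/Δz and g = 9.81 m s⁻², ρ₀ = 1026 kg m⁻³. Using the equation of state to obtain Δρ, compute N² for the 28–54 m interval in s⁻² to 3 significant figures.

ΔT = -7.8 K, ΔS = +0.37 psu (deep − shallow).
Δρ/ρ₀ = −αΔT + βΔS = 1.95 × 10⁻³ + 2.96 × 10⁻⁴ = 2.246 × 10⁻³, so Δρ ≈ 2.304 kg m⁻³.
N² = (g/ρ₀)·Δρ/Δz = g·(Δρ/ρ₀)/Δz = 9.81 × 2.246 × 10⁻³ / 26 = 8.4743 × 10⁻⁴ s⁻² ≈ 8.47 × 10⁻⁴ s⁻².

8.47 × 10⁻⁴ s⁻²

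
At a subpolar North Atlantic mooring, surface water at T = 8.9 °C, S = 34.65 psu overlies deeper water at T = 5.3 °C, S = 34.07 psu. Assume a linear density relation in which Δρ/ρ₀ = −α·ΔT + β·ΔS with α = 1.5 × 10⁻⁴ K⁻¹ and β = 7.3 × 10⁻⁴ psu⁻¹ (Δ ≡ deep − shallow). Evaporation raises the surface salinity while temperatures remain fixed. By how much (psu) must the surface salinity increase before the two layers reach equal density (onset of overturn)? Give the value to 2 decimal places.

Neutral buoyancy requires −α(T_deep − T_surf) + β(S_deep − S_surf′) = 0.
S_surf′ = S_deep − (α/β)·ΔT = 34.07 − (1.5 × 10⁻⁴/7.3 × 10⁻⁴)·(-3.6) = 34.8097 psu.
Increase required: 34.8097 − 34.65 = 0.1597 psu.

0.16 psu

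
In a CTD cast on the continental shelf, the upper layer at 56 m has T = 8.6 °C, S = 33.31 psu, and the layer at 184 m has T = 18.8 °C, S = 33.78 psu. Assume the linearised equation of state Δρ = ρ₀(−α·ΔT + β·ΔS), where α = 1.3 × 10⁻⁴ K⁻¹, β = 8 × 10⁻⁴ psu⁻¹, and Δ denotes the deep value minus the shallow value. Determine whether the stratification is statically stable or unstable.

unstable

ΔT = 18.8 − 8.6 = +10.2 K and ΔS = 33.78 − 33.31 = +0.47 psu (deep − shallow).
−αΔT = -1.326 × 10⁻³; βΔS = 3.76 × 10⁻⁴; sum Δρ/ρ₀ = -9.50 × 10⁻⁴.
Δρ/ρ₀ < 0, so Δρ < 0: deeper water is lighter → statically unstable; the column would overturn.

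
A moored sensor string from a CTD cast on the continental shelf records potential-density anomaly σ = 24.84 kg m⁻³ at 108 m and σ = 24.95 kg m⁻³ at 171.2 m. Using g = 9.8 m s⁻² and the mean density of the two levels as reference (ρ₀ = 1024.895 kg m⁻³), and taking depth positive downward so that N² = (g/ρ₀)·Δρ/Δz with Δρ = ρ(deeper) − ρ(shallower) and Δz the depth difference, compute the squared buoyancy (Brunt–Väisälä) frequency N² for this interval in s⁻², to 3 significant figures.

1.66 × 10⁻⁵ s⁻²

Δρ = 1024.95 − 1024.84 = 0.11 kg m⁻³ over Δz = 171.2 − 108 = 63.2 m.
N² = (9.8/1024.895) × (0.11/63.2) = 1.6643 × 10⁻⁵ s⁻² ≈ 1.66 × 10⁻⁵ s⁻².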